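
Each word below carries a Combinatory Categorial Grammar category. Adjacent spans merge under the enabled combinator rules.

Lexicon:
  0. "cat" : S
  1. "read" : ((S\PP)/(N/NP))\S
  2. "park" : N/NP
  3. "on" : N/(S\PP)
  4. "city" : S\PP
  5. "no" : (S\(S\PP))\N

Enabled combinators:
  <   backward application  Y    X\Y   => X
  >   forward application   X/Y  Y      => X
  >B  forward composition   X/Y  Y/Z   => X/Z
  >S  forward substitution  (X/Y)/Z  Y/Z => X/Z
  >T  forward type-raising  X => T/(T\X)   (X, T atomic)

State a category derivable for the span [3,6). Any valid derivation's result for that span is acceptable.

S\(S\PP)

[0,6] S   <
  [0,3] S\PP   >
    [0,2] (S\PP)/(N/NP)   <
      [0,1] "cat" : S
      [1,2] "read" : ((S\PP)/(N/NP))\S
    [2,3] "park" : N/NP
  [3,6] S\(S\PP)   <
    [3,5] N   >
      [3,4] "on" : N/(S\PP)
      [4,5] "city" : S\PP
    [5,6] "no" : (S\(S\PP))\N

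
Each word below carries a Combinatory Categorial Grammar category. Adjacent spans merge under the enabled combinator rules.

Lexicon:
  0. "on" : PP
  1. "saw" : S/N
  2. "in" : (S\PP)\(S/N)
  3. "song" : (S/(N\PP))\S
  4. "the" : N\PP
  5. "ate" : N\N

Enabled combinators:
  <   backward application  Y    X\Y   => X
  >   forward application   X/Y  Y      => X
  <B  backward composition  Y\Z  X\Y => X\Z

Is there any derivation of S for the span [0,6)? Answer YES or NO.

YES

[0,6] S   >
  [0,4] S/(N\PP)   <
    [0,3] S   <
      [0,1] "on" : PP
      [1,3] S\PP   <
        [1,2] "saw" : S/N
        [2,3] "in" : (S\PP)\(S/N)
    [3,4] "song" : (S/(N\PP))\S
  [4,6] N\PP   <B
    [4,5] "the" : N\PP
    [5,6] "ate" : N\N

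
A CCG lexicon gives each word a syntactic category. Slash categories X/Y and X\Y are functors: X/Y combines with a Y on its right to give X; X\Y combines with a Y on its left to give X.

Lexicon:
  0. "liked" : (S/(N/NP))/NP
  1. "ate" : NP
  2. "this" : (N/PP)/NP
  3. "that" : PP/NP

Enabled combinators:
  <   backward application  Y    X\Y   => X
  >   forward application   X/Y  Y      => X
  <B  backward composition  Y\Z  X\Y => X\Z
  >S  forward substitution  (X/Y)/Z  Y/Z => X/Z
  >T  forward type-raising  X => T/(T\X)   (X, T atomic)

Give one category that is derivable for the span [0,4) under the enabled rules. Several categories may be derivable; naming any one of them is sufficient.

[0,4] S   >
  [0,2] S/(N/NP)   >
    [0,1] "liked" : (S/(N/NP))/NP
    [1,2] "ate" : NP
  [2,4] N/NP   >S
    [2,3] "this" : (N/PP)/NP
    [3,4] "that" : PP/NP

S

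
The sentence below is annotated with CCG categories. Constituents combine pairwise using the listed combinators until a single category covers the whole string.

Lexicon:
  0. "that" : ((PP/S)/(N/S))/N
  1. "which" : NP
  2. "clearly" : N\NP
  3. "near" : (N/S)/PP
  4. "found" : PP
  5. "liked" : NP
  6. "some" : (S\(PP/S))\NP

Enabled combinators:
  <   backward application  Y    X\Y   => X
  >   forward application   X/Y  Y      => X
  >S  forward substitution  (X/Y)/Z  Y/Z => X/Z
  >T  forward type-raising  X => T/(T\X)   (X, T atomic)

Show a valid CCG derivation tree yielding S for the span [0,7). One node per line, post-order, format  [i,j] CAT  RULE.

[0,7] S   <
  [0,5] PP/S   >
    [0,3] (PP/S)/(N/S)   >
      [0,1] "that" : ((PP/S)/(N/S))/N
      [1,3] N   <
        [1,2] "which" : NP
        [2,3] "clearly" : N\NP
    [3,5] N/S   >
      [3,4] "near" : (N/S)/PP
      [4,5] "found" : PP
  [5,7] S\(PP/S)   <
    [5,6] "liked" : NP
    [6,7] "some" : (S\(PP/S))\NP

[0,1] ((PP/S)/(N/S))/N  lex  "that"
[1,2] NP  lex  "which"
[2,3] N\NP  lex  "clearly"
[1,3] N  <  k=2
[0,3] (PP/S)/(N/S)  >  k=1
[3,4] (N/S)/PP  lex  "near"
[4,5] PP  lex  "found"
[3,5] N/S  >  k=4
[0,5] PP/S  >  k=3
[5,6] NP  lex  "liked"
[6,7] (S\(PP/S))\NP  lex  "some"
[5,7] S\(PP/S)  <  k=6
[0,7] S  <  k=5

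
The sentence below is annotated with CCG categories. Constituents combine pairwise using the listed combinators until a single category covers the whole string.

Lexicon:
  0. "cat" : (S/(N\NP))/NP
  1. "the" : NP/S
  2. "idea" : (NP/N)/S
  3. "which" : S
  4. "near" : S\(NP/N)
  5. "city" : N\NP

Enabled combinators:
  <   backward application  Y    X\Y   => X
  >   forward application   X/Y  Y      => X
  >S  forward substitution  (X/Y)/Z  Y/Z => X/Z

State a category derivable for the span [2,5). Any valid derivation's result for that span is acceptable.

S

[0,6] S   >
  [0,5] S/(N\NP)   >
    [0,1] "cat" : (S/(N\NP))/NP
    [1,5] NP   >
      [1,2] "the" : NP/S
      [2,5] S   <
        [2,4] NP/N   >
          [2,3] "idea" : (NP/N)/S
          [3,4] "which" : S
        [4,5] "near" : S\(NP/N)
  [5,6] "city" : N\NP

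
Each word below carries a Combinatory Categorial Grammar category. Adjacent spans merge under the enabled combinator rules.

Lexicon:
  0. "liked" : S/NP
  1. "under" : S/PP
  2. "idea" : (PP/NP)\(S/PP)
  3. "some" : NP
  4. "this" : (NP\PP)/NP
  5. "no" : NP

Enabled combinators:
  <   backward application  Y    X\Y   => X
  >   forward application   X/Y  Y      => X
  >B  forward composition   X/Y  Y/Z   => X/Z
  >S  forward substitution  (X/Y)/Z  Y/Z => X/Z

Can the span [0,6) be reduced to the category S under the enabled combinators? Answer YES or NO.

YES

[0,6] S   >
  [0,1] "liked" : S/NP
  [1,6] NP   <
    [1,4] PP   >
      [1,3] PP/NP   <
        [1,2] "under" : S/PP
        [2,3] "idea" : (PP/NP)\(S/PP)
      [3,4] "some" : NP
    [4,6] NP\PP   >
      [4,5] "this" : (NP\PP)/NP
      [5,6] "no" : NP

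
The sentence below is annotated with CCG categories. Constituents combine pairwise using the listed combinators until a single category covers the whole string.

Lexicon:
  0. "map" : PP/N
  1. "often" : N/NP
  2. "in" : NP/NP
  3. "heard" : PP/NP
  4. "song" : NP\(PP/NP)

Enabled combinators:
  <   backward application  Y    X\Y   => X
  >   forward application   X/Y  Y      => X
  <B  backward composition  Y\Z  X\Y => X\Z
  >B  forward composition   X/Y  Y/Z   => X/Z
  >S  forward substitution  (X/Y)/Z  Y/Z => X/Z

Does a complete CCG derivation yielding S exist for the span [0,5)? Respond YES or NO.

PP/N N/NP NP/NP PP/NP NP\(PP/NP)
CKY chart[0,5] = {PP}; S ∉ chart

NO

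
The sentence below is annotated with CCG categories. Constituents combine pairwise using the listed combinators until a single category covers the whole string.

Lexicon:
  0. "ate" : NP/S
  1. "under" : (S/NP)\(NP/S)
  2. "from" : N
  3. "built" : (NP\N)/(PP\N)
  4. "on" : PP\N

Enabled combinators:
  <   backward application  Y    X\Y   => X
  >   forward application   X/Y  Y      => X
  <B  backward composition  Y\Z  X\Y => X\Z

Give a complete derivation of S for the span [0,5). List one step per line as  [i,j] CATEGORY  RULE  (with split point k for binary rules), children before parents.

[0,5] S   >
  [0,2] S/NP   <
    [0,1] "ate" : NP/S
    [1,2] "under" : (S/NP)\(NP/S)
  [2,5] NP   <
    [2,3] "from" : N
    [3,5] NP\N   >
      [3,4] "built" : (NP\N)/(PP\N)
      [4,5] "on" : PP\N

[0,1] NP/S  lex  "ate"
[1,2] (S/NP)\(NP/S)  lex  "under"
[0,2] S/NP  <  k=1
[2,3] N  lex  "from"
[3,4] (NP\N)/(PP\N)  lex  "built"
[4,5] PP\N  lex  "on"
[3,5] NP\N  >  k=4
[2,5] NP  <  k=3
[0,5] S  >  k=2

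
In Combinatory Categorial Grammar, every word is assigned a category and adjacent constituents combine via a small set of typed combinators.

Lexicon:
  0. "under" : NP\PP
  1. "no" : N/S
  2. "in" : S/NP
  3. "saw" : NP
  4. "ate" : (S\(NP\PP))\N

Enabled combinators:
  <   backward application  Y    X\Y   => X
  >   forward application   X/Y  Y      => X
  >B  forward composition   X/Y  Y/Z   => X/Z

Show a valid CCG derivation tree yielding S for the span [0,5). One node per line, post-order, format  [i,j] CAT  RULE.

[0,1] NP\PP  lex  "under"
[1,2] N/S  lex  "no"
[2,3] S/NP  lex  "in"
[1,3] N/NP  >B  k=2
[3,4] NP  lex  "saw"
[1,4] N  >  k=3
[4,5] (S\(NP\PP))\N  lex  "ate"
[1,5] S\(NP\PP)  <  k=4
[0,5] S  <  k=1

[0,5] S   <
  [0,1] "under" : NP\PP
  [1,5] S\(NP\PP)   <
    [1,4] N   >
      [1,3] N/NP   >B
        [1,2] "no" : N/S
        [2,3] "in" : S/NP
      [3,4] "saw" : NP
    [4,5] "ate" : (S\(NP\PP))\N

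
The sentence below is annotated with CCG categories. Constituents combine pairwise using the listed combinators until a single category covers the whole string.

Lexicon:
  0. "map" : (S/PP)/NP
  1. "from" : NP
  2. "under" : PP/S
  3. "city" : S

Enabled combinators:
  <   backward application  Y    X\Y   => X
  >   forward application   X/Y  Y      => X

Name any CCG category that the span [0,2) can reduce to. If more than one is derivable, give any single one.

[0,4] S   >
  [0,2] S/PP   >
    [0,1] "map" : (S/PP)/NP
    [1,2] "from" : NP
  [2,4] PP   >
    [2,3] "under" : PP/S
    [3,4] "city" : S

S/PP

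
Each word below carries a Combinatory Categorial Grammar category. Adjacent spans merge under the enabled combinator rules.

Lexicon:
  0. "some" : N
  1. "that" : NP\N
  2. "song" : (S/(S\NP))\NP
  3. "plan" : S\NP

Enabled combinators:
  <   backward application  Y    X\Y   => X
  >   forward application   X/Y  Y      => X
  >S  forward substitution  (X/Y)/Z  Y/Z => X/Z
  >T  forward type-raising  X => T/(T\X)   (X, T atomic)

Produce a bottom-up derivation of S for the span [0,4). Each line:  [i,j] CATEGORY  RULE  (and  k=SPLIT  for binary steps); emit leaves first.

[0,4] S   >
  [0,3] S/(S\NP)   <
    [0,2] NP   <
      [0,1] "some" : N
      [1,2] "that" : NP\N
    [2,3] "song" : (S/(S\NP))\NP
  [3,4] "plan" : S\NP

[0,1] N  lex  "some"
[1,2] NP\N  lex  "that"
[0,2] NP  <  k=1
[2,3] (S/(S\NP))\NP  lex  "song"
[0,3] S/(S\NP)  <  k=2
[3,4] S\NP  lex  "plan"
[0,4] S  >  k=3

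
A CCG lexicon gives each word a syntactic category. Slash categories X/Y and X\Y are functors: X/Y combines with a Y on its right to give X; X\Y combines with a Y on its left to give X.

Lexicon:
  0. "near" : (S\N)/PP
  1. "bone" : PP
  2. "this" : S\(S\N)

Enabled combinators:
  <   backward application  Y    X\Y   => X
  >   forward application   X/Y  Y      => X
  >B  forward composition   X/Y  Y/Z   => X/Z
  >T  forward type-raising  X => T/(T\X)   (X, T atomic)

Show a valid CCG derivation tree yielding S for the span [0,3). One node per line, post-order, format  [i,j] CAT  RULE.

[0,3] S   <
  [0,2] S\N   >
    [0,1] "near" : (S\N)/PP
    [1,2] "bone" : PP
  [2,3] "this" : S\(S\N)

[0,1] (S\N)/PP  lex  "near"
[1,2] PP  lex  "bone"
[0,2] S\N  >  k=1
[2,3] S\(S\N)  lex  "this"
[0,3] S  <  k=2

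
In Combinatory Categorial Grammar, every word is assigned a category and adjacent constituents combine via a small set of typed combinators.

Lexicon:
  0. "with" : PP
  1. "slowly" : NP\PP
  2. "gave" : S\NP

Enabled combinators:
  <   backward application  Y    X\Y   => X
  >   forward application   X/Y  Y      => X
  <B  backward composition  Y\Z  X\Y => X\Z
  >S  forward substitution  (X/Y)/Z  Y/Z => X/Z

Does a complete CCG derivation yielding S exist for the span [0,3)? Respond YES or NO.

YES

[0,3] S   <
  [0,2] NP   <
    [0,1] "with" : PP
    [1,2] "slowly" : NP\PP
  [2,3] "gave" : S\NP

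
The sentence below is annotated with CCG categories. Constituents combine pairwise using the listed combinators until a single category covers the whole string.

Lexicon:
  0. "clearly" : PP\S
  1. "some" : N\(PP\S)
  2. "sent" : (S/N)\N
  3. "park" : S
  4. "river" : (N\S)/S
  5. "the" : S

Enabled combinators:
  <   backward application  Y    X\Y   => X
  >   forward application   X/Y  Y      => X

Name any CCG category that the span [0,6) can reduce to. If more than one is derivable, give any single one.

[0,6] S   >
  [0,3] S/N   <
    [0,2] N   <
      [0,1] "clearly" : PP\S
      [1,2] "some" : N\(PP\S)
    [2,3] "sent" : (S/N)\N
  [3,6] N   <
    [3,4] "park" : S
    [4,6] N\S   >
      [4,5] "river" : (N\S)/S
      [5,6] "the" : S

S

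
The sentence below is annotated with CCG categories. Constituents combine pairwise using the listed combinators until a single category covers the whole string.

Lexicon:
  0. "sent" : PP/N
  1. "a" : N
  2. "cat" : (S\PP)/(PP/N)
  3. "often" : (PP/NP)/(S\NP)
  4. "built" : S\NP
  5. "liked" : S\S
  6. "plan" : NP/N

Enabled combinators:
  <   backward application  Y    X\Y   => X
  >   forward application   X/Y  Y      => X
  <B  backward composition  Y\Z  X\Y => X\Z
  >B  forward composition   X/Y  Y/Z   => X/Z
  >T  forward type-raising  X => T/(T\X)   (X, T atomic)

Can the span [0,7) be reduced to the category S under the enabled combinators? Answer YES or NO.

YES

[0,7] S   <
  [0,2] PP   >
    [0,1] "sent" : PP/N
    [1,2] "a" : N
  [2,7] S\PP   >
    [2,3] "cat" : (S\PP)/(PP/N)
    [3,7] PP/N   >B
      [3,6] PP/NP   >
        [3,4] "often" : (PP/NP)/(S\NP)
        [4,6] S\NP   <B
          [4,5] "built" : S\NP
          [5,6] "liked" : S\S
      [6,7] "plan" : NP/N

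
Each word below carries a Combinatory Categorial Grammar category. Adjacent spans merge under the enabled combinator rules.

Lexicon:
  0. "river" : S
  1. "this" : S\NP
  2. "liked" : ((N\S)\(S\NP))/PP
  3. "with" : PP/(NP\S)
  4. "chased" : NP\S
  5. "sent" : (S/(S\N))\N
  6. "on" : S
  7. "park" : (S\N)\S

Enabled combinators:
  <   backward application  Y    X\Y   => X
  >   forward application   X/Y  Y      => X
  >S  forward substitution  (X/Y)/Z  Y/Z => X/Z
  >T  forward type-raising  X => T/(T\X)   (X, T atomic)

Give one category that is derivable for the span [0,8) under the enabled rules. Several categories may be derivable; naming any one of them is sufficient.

[0,8] S   >
  [0,6] S/(S\N)   <
    [0,5] N   <
      [0,1] "river" : S
      [1,5] N\S   <
        [1,2] "this" : S\NP
        [2,5] (N\S)\(S\NP)   >
          [2,3] "liked" : ((N\S)\(S\NP))/PP
          [3,5] PP   >
            [3,4] "with" : PP/(NP\S)
            [4,5] "chased" : NP\S
    [5,6] "sent" : (S/(S\N))\N
  [6,8] S\N   <
    [6,7] "on" : S
    [7,8] "park" : (S\N)\S

S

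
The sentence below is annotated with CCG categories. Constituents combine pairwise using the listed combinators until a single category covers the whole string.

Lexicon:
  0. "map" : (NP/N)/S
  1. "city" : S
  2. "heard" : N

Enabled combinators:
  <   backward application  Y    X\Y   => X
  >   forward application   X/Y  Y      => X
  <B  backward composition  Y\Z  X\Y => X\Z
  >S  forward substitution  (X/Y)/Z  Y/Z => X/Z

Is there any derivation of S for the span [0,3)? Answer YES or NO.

(NP/N)/S S N
CKY chart[0,3] = {NP}; S ∉ chart

NO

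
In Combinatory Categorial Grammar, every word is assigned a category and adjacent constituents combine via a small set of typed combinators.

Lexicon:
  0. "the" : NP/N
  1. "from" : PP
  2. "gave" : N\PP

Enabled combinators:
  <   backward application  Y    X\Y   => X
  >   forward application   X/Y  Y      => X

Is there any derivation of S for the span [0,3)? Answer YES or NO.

NP/N PP N\PP
CKY chart[0,3] = {NP}; S ∉ chart

NO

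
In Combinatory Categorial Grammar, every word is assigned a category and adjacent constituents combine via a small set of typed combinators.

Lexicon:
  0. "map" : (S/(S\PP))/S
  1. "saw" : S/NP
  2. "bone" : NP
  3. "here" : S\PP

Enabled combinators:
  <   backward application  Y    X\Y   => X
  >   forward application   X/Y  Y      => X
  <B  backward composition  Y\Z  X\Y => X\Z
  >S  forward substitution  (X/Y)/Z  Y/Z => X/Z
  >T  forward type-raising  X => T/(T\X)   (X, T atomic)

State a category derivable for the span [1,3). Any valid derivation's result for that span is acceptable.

[0,4] S   >
  [0,3] S/(S\PP)   >
    [0,1] "map" : (S/(S\PP))/S
    [1,3] S   >
      [1,2] "saw" : S/NP
      [2,3] "bone" : NP
  [3,4] "here" : S\PP

S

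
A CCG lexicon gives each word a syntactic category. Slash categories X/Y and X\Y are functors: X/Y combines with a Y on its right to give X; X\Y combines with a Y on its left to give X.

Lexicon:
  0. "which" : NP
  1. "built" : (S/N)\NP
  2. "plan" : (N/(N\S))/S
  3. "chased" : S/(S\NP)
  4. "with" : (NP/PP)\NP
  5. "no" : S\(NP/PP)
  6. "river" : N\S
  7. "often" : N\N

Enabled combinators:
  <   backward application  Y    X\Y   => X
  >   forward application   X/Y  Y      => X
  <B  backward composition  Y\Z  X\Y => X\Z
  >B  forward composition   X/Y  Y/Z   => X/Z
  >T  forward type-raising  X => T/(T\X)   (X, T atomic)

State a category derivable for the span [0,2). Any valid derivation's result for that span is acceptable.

[0,8] S   >
  [0,2] S/N   <
    [0,1] "which" : NP
    [1,2] "built" : (S/N)\NP
  [2,8] N   >
    [2,6] N/(N\S)   >
      [2,3] "plan" : (N/(N\S))/S
      [3,6] S   >
        [3,4] "chased" : S/(S\NP)
        [4,6] S\NP   <B
          [4,5] "with" : (NP/PP)\NP
          [5,6] "no" : S\(NP/PP)
    [6,8] N\S   <B
      [6,7] "river" : N\S
      [7,8] "often" : N\N

S/N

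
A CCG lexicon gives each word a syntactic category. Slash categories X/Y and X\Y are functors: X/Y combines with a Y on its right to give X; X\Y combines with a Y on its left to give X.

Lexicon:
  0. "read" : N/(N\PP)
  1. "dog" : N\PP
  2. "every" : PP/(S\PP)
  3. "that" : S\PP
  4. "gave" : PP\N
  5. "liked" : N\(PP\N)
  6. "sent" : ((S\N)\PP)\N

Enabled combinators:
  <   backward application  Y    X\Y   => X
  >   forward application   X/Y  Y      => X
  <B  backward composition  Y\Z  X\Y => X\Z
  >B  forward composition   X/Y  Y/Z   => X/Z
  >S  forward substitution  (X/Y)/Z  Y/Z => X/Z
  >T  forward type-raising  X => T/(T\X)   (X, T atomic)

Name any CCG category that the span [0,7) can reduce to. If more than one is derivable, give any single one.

[0,7] S   <
  [0,2] N   >
    [0,1] "read" : N/(N\PP)
    [1,2] "dog" : N\PP
  [2,7] S\N   <
    [2,4] PP   >
      [2,3] "every" : PP/(S\PP)
      [3,4] "that" : S\PP
    [4,7] (S\N)\PP   <
      [4,6] N   <
        [4,5] "gave" : PP\N
        [5,6] "liked" : N\(PP\N)
      [6,7] "sent" : ((S\N)\PP)\N

S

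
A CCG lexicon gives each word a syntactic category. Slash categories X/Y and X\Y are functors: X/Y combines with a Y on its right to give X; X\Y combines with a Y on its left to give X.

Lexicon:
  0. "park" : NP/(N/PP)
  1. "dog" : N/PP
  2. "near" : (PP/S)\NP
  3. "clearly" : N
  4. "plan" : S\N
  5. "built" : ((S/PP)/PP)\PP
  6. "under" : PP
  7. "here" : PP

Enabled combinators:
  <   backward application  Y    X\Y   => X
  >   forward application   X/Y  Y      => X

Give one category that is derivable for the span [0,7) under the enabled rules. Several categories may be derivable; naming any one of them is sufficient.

[0,8] S   >
  [0,7] S/PP   >
    [0,6] (S/PP)/PP   <
      [0,5] PP   >
        [0,3] PP/S   <
          [0,2] NP   >
            [0,1] "park" : NP/(N/PP)
            [1,2] "dog" : N/PP
          [2,3] "near" : (PP/S)\NP
        [3,5] S   <
          [3,4] "clearly" : N
          [4,5] "plan" : S\N
      [5,6] "built" : ((S/PP)/PP)\PP
    [6,7] "under" : PP
  [7,8] "here" : PP

S/PP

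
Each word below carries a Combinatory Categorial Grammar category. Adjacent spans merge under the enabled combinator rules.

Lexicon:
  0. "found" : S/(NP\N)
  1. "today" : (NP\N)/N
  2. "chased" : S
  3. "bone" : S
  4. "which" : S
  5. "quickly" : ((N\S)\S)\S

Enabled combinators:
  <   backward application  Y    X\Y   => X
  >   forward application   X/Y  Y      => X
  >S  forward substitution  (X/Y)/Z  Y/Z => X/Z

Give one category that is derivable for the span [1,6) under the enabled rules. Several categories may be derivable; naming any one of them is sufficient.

[0,6] S   >
  [0,1] "found" : S/(NP\N)
  [1,6] NP\N   >
    [1,2] "today" : (NP\N)/N
    [2,6] N   <
      [2,3] "chased" : S
      [3,6] N\S   <
        [3,4] "bone" : S
        [4,6] (N\S)\S   <
          [4,5] "which" : S
          [5,6] "quickly" : ((N\S)\S)\S

NP\N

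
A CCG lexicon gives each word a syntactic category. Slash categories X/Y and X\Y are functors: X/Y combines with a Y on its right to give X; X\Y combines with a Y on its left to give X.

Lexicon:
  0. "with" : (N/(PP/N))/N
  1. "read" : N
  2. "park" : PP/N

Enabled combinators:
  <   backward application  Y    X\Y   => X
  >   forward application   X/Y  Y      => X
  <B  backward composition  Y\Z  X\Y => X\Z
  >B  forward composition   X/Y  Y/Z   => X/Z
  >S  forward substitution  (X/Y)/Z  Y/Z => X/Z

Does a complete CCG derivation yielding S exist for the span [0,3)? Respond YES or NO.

NO

(N/(PP/N))/N N PP/N
CKY chart[0,3] = {N}; S ∉ chart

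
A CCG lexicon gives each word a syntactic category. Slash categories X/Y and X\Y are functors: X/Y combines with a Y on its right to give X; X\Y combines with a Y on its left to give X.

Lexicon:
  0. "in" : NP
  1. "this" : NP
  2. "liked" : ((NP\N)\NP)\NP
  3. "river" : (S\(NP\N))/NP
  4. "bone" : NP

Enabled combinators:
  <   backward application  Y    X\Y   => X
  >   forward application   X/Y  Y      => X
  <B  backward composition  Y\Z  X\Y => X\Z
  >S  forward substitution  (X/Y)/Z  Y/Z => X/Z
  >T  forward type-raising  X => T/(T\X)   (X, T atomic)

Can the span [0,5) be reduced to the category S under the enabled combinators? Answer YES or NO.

[0,5] S   >
  [0,1] S/(S\NP)   >T
    [0,1] "in" : NP
  [1,5] S\NP   <B
    [1,3] (NP\N)\NP   <
      [1,2] "this" : NP
      [2,3] "liked" : ((NP\N)\NP)\NP
    [3,5] S\(NP\N)   >
      [3,4] "river" : (S\(NP\N))/NP
      [4,5] "bone" : NP

YES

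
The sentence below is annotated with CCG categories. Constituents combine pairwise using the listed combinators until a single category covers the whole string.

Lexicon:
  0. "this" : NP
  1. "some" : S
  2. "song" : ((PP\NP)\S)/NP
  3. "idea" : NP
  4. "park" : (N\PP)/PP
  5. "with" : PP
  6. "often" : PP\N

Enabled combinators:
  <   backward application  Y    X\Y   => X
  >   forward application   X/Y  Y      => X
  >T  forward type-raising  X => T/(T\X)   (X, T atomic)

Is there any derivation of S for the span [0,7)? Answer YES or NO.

NP S ((PP\NP)\S)/NP NP (N\PP)/PP PP PP\N
CKY chart[0,7] = {N/(N\PP), NP/(NP\PP), PP, PP/(PP\PP), S/(S\PP)}; S ∉ chart

NO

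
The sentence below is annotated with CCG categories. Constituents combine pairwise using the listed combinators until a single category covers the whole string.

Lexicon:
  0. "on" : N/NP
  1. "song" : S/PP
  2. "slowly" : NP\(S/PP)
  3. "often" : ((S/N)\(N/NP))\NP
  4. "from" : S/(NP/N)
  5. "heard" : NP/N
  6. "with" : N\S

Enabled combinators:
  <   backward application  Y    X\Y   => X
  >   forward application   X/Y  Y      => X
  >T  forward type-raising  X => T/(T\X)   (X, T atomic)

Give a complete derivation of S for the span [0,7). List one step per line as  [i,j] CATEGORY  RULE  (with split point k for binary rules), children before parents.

[0,7] S   >
  [0,4] S/N   <
    [0,1] "on" : N/NP
    [1,4] (S/N)\(N/NP)   <
      [1,3] NP   <
        [1,2] "song" : S/PP
        [2,3] "slowly" : NP\(S/PP)
      [3,4] "often" : ((S/N)\(N/NP))\NP
  [4,7] N   <
    [4,6] S   >
      [4,5] "from" : S/(NP/N)
      [5,6] "heard" : NP/N
    [6,7] "with" : N\S

[0,1] N/NP  lex  "on"
[1,2] S/PP  lex  "song"
[2,3] NP\(S/PP)  lex  "slowly"
[1,3] NP  <  k=2
[3,4] ((S/N)\(N/NP))\NP  lex  "often"
[1,4] (S/N)\(N/NP)  <  k=3
[0,4] S/N  <  k=1
[4,5] S/(NP/N)  lex  "from"
[5,6] NP/N  lex  "heard"
[4,6] S  >  k=5
[6,7] N\S  lex  "with"
[4,7] N  <  k=6
[0,7] S  >  k=4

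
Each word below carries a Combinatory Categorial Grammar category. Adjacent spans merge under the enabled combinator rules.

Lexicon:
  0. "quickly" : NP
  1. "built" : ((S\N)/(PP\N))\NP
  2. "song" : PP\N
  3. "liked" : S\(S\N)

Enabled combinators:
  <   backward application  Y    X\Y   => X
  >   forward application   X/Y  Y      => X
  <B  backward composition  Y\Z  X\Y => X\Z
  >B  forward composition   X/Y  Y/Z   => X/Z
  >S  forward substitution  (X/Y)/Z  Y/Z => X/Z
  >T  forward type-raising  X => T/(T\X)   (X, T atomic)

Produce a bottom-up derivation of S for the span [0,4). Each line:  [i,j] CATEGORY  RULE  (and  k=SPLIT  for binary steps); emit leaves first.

[0,4] S   <
  [0,3] S\N   >
    [0,2] (S\N)/(PP\N)   <
      [0,1] "quickly" : NP
      [1,2] "built" : ((S\N)/(PP\N))\NP
    [2,3] "song" : PP\N
  [3,4] "liked" : S\(S\N)

[0,1] NP  lex  "quickly"
[1,2] ((S\N)/(PP\N))\NP  lex  "built"
[0,2] (S\N)/(PP\N)  <  k=1
[2,3] PP\N  lex  "song"
[0,3] S\N  >  k=2
[3,4] S\(S\N)  lex  "liked"
[0,4] S  <  k=3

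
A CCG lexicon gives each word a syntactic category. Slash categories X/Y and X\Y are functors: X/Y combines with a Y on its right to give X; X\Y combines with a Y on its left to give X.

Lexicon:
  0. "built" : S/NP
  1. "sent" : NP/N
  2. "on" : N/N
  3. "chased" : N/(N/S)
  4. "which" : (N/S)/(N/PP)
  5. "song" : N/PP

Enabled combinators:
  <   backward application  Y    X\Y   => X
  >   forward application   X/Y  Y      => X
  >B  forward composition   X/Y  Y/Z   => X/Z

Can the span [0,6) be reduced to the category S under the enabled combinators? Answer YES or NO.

YES

[0,6] S   >
  [0,1] "built" : S/NP
  [1,6] NP   >
    [1,3] NP/N   >B
      [1,2] "sent" : NP/N
      [2,3] "on" : N/N
    [3,6] N   >
      [3,4] "chased" : N/(N/S)
      [4,6] N/S   >
        [4,5] "which" : (N/S)/(N/PP)
        [5,6] "song" : N/PP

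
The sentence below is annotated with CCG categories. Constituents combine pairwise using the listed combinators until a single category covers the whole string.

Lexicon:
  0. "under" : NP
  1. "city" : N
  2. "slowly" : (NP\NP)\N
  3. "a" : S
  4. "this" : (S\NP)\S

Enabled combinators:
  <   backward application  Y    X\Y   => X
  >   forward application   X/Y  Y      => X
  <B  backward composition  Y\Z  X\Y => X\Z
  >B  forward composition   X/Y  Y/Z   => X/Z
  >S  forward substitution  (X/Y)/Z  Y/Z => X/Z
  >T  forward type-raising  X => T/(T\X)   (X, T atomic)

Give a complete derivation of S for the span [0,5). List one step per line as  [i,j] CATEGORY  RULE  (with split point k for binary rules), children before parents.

[0,5] S   >
  [0,1] S/(S\NP)   >T
    [0,1] "under" : NP
  [1,5] S\NP   <B
    [1,3] NP\NP   <
      [1,2] "city" : N
      [2,3] "slowly" : (NP\NP)\N
    [3,5] S\NP   <
      [3,4] "a" : S
      [4,5] "this" : (S\NP)\S

[0,1] NP  lex  "under"
[0,1] S/(S\NP)  >T
[1,2] N  lex  "city"
[2,3] (NP\NP)\N  lex  "slowly"
[1,3] NP\NP  <  k=2
[3,4] S  lex  "a"
[4,5] (S\NP)\S  lex  "this"
[3,5] S\NP  <  k=4
[1,5] S\NP  <B  k=3
[0,5] S  >  k=1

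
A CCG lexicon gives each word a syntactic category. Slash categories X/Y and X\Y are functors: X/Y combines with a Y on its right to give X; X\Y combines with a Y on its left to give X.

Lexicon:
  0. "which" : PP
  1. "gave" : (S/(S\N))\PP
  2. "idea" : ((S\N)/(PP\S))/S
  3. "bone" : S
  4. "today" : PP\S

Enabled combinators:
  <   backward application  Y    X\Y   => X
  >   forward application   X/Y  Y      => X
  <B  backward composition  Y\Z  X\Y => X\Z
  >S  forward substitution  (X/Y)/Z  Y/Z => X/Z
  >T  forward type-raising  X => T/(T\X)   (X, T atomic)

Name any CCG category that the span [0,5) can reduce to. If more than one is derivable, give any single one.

[0,5] S   >
  [0,2] S/(S\N)   <
    [0,1] "which" : PP
    [1,2] "gave" : (S/(S\N))\PP
  [2,5] S\N   >
    [2,4] (S\N)/(PP\S)   >
      [2,3] "idea" : ((S\N)/(PP\S))/S
      [3,4] "bone" : S
    [4,5] "today" : PP\S

S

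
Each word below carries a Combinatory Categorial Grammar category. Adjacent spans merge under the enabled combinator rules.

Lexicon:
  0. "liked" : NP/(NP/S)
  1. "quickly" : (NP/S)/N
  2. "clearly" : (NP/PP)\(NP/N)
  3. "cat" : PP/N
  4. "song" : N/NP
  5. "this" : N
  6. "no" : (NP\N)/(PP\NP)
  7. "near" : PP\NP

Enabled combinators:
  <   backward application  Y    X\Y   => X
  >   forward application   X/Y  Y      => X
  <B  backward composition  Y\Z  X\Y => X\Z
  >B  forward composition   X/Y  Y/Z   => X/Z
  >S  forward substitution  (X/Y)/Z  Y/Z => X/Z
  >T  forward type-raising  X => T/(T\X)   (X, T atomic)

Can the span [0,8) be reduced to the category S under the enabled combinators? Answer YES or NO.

NP/(NP/S) (NP/S)/N (NP/PP)\(NP/N) PP/N N/NP N (NP\N)/(PP\NP) PP\NP
CKY chart[0,8] = {N/(N\NP), NP, NP/(NP\NP), NP/(N\N), NP/(PP\PP), PP/(PP\NP), S/(S\NP)}; S ∉ chart

NO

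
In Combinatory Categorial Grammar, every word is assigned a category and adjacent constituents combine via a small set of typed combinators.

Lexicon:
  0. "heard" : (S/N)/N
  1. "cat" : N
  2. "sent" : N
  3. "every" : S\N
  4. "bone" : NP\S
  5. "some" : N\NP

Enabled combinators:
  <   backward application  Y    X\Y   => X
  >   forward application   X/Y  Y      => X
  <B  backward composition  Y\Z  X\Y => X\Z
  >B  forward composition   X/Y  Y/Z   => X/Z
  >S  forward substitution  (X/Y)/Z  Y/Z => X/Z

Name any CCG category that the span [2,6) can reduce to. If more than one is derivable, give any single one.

[0,6] S   >
  [0,2] S/N   >
    [0,1] "heard" : (S/N)/N
    [1,2] "cat" : N
  [2,6] N   <
    [2,4] S   <
      [2,3] "sent" : N
      [3,4] "every" : S\N
    [4,6] N\S   <B
      [4,5] "bone" : NP\S
      [5,6] "some" : N\NP

N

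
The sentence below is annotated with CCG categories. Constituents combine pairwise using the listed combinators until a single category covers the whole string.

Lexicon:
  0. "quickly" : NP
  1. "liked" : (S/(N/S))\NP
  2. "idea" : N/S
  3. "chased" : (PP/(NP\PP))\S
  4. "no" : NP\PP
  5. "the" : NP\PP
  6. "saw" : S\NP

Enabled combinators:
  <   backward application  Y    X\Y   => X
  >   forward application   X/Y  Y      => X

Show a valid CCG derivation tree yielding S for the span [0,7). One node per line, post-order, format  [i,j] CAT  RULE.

[0,1] NP  lex  "quickly"
[1,2] (S/(N/S))\NP  lex  "liked"
[0,2] S/(N/S)  <  k=1
[2,3] N/S  lex  "idea"
[0,3] S  >  k=2
[3,4] (PP/(NP\PP))\S  lex  "chased"
[0,4] PP/(NP\PP)  <  k=3
[4,5] NP\PP  lex  "no"
[0,5] PP  >  k=4
[5,6] NP\PP  lex  "the"
[0,6] NP  <  k=5
[6,7] S\NP  lex  "saw"
[0,7] S  <  k=6

[0,7] S   <
  [0,6] NP   <
    [0,5] PP   >
      [0,4] PP/(NP\PP)   <
        [0,3] S   >
          [0,2] S/(N/S)   <
            [0,1] "quickly" : NP
            [1,2] "liked" : (S/(N/S))\NP
          [2,3] "idea" : N/S
        [3,4] "chased" : (PP/(NP\PP))\S
      [4,5] "no" : NP\PP
    [5,6] "the" : NP\PP
  [6,7] "saw" : S\NP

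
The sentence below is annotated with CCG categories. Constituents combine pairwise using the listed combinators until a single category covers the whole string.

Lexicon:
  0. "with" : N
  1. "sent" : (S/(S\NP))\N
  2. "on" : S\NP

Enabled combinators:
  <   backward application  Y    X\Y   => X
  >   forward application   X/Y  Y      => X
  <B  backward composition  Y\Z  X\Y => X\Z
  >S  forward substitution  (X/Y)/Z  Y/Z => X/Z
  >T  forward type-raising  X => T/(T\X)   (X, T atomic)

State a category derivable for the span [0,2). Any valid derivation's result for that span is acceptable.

[0,3] S   >
  [0,2] S/(S\NP)   <
    [0,1] "with" : N
    [1,2] "sent" : (S/(S\NP))\N
  [2,3] "on" : S\NP

S/(S\NP)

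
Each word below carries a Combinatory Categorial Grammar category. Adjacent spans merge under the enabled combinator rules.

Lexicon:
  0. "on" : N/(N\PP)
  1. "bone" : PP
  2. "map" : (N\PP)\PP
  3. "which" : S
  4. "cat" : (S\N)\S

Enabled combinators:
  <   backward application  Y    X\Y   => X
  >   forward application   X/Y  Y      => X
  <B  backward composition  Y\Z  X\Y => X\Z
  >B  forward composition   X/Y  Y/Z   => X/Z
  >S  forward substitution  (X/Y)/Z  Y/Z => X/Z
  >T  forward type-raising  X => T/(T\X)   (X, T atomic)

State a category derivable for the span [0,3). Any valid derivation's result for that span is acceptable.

N

[0,5] S   <
  [0,3] N   >
    [0,1] "on" : N/(N\PP)
    [1,3] N\PP   <
      [1,2] "bone" : PP
      [2,3] "map" : (N\PP)\PP
  [3,5] S\N   <
    [3,4] "which" : S
    [4,5] "cat" : (S\N)\S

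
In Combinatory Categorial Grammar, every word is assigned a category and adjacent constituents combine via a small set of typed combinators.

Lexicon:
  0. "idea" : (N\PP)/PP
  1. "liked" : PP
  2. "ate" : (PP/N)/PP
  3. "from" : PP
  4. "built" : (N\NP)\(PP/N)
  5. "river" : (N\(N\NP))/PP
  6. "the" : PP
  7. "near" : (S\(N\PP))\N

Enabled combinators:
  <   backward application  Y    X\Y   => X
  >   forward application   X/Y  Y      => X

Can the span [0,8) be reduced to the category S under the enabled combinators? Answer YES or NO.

YES

[0,8] S   <
  [0,2] N\PP   >
    [0,1] "idea" : (N\PP)/PP
    [1,2] "liked" : PP
  [2,8] S\(N\PP)   <
    [2,7] N   <
      [2,5] N\NP   <
        [2,4] PP/N   >
          [2,3] "ate" : (PP/N)/PP
          [3,4] "from" : PP
        [4,5] "built" : (N\NP)\(PP/N)
      [5,7] N\(N\NP)   >
        [5,6] "river" : (N\(N\NP))/PP
        [6,7] "the" : PP
    [7,8] "near" : (S\(N\PP))\N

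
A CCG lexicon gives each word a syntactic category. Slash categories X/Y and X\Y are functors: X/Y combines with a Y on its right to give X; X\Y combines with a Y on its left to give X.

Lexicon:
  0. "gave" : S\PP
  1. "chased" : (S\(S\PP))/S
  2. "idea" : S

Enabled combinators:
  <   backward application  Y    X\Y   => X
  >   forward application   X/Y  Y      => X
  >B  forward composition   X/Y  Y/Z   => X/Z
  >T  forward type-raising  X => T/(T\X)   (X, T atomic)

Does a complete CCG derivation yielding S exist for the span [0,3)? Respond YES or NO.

[0,3] S   <
  [0,1] "gave" : S\PP
  [1,3] S\(S\PP)   >
    [1,2] "chased" : (S\(S\PP))/S
    [2,3] "idea" : S

YES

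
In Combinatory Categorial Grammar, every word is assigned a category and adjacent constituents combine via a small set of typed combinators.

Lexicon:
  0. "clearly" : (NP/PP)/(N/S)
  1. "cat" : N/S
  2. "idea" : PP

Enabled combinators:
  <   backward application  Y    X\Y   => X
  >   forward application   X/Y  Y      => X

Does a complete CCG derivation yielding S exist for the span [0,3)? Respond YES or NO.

(NP/PP)/(N/S) N/S PP
CKY chart[0,3] = {NP}; S ∉ chart

NO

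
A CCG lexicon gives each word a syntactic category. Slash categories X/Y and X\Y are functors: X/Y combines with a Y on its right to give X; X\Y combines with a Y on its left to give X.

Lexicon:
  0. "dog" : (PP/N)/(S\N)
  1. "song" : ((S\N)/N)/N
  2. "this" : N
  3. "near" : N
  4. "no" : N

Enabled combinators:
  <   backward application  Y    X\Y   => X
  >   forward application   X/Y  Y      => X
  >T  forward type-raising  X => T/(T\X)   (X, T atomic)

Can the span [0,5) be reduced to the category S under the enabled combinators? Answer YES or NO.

(PP/N)/(S\N) ((S\N)/N)/N N N N
CKY chart[0,5] = {N/(N\PP), NP/(NP\PP), PP, PP/(PP\PP), S/(S\PP)}; S ∉ chart

NO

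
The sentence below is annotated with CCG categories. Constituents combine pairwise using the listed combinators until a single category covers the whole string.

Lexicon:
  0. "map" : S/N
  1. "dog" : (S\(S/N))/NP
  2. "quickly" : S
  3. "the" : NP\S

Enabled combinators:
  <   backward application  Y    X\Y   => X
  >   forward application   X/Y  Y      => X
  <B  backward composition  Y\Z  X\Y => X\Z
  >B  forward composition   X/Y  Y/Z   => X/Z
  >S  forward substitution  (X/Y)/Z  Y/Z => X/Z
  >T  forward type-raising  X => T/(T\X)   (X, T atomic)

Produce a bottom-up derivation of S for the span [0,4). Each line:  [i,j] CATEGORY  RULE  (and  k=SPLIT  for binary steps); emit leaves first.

[0,1] S/N  lex  "map"
[1,2] (S\(S/N))/NP  lex  "dog"
[2,3] S  lex  "quickly"
[3,4] NP\S  lex  "the"
[2,4] NP  <  k=3
[1,4] S\(S/N)  >  k=2
[0,4] S  <  k=1

[0,4] S   <
  [0,1] "map" : S/N
  [1,4] S\(S/N)   >
    [1,2] "dog" : (S\(S/N))/NP
    [2,4] NP   <
      [2,3] "quickly" : S
      [3,4] "the" : NP\S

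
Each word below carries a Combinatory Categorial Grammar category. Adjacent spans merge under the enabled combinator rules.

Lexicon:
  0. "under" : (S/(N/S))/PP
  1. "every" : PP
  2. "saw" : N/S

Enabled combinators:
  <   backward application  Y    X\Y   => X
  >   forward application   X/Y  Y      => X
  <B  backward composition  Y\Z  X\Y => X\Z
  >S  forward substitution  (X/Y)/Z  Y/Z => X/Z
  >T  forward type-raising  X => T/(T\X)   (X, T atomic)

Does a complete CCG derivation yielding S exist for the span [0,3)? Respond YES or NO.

[0,3] S   >
  [0,2] S/(N/S)   >
    [0,1] "under" : (S/(N/S))/PP
    [1,2] "every" : PP
  [2,3] "saw" : N/S

YES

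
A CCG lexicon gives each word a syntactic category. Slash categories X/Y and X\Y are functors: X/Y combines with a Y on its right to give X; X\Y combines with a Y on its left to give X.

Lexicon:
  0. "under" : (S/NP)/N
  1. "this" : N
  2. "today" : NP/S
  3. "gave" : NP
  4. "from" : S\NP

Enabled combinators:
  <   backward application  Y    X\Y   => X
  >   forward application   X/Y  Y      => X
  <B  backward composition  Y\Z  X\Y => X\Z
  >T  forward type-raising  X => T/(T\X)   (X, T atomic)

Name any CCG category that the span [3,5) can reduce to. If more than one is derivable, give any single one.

S

[0,5] S   >
  [0,2] S/NP   >
    [0,1] "under" : (S/NP)/N
    [1,2] "this" : N
  [2,5] NP   >
    [2,3] "today" : NP/S
    [3,5] S   <
      [3,4] "gave" : NP
      [4,5] "from" : S\NP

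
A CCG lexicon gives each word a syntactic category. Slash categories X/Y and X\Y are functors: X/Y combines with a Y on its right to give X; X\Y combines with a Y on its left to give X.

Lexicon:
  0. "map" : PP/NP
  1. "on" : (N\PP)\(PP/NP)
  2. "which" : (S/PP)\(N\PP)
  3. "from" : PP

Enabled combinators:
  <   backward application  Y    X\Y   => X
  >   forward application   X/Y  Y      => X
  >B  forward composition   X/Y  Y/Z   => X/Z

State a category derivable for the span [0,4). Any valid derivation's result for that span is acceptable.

S

[0,4] S   >
  [0,3] S/PP   <
    [0,2] N\PP   <
      [0,1] "map" : PP/NP
      [1,2] "on" : (N\PP)\(PP/NP)
    [2,3] "which" : (S/PP)\(N\PP)
  [3,4] "from" : PP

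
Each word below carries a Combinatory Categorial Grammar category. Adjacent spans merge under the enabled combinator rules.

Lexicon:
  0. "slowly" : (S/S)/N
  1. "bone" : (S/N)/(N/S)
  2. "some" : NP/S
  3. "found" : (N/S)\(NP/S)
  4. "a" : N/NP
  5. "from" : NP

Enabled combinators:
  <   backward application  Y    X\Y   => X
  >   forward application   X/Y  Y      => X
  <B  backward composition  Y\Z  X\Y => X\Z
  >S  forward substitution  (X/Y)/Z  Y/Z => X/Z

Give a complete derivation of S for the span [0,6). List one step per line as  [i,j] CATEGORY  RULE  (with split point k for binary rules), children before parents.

[0,6] S   >
  [0,4] S/N   >S
    [0,1] "slowly" : (S/S)/N
    [1,4] S/N   >
      [1,2] "bone" : (S/N)/(N/S)
      [2,4] N/S   <
        [2,3] "some" : NP/S
        [3,4] "found" : (N/S)\(NP/S)
  [4,6] N   >
    [4,5] "a" : N/NP
    [5,6] "from" : NP

[0,1] (S/S)/N  lex  "slowly"
[1,2] (S/N)/(N/S)  lex  "bone"
[2,3] NP/S  lex  "some"
[3,4] (N/S)\(NP/S)  lex  "found"
[2,4] N/S  <  k=3
[1,4] S/N  >  k=2
[0,4] S/N  >S  k=1
[4,5] N/NP  lex  "a"
[5,6] NP  lex  "from"
[4,6] N  >  k=5
[0,6] S  >  k=4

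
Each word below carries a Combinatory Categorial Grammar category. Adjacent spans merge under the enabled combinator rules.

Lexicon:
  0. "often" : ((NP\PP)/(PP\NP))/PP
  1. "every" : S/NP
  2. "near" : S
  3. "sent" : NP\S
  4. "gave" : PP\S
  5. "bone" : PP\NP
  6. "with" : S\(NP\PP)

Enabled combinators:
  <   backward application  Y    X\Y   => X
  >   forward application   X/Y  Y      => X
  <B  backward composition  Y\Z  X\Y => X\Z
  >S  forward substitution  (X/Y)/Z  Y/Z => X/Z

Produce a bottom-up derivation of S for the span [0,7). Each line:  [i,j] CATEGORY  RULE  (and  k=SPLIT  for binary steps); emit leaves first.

[0,7] S   <
  [0,6] NP\PP   >
    [0,5] (NP\PP)/(PP\NP)   >
      [0,1] "often" : ((NP\PP)/(PP\NP))/PP
      [1,5] PP   <
        [1,4] S   >
          [1,2] "every" : S/NP
          [2,4] NP   <
            [2,3] "near" : S
            [3,4] "sent" : NP\S
        [4,5] "gave" : PP\S
    [5,6] "bone" : PP\NP
  [6,7] "with" : S\(NP\PP)

[0,1] ((NP\PP)/(PP\NP))/PP  lex  "often"
[1,2] S/NP  lex  "every"
[2,3] S  lex  "near"
[3,4] NP\S  lex  "sent"
[2,4] NP  <  k=3
[1,4] S  >  k=2
[4,5] PP\S  lex  "gave"
[1,5] PP  <  k=4
[0,5] (NP\PP)/(PP\NP)  >  k=1
[5,6] PP\NP  lex  "bone"
[0,6] NP\PP  >  k=5
[6,7] S\(NP\PP)  lex  "with"
[0,7] S  <  k=6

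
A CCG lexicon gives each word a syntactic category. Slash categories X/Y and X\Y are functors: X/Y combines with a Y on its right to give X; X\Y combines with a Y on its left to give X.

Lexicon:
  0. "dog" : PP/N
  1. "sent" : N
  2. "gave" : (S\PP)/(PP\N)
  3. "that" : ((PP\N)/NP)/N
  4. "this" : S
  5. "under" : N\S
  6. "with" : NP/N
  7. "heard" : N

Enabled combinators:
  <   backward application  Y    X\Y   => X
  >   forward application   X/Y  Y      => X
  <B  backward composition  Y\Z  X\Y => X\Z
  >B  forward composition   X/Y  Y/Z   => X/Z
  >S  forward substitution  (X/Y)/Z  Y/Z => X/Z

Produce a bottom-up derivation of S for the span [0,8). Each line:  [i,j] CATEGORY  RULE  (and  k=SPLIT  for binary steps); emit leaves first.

[0,1] PP/N  lex  "dog"
[1,2] N  lex  "sent"
[0,2] PP  >  k=1
[2,3] (S\PP)/(PP\N)  lex  "gave"
[3,4] ((PP\N)/NP)/N  lex  "that"
[4,5] S  lex  "this"
[5,6] N\S  lex  "under"
[4,6] N  <  k=5
[3,6] (PP\N)/NP  >  k=4
[6,7] NP/N  lex  "with"
[7,8] N  lex  "heard"
[6,8] NP  >  k=7
[3,8] PP\N  >  k=6
[2,8] S\PP  >  k=3
[0,8] S  <  k=2

[0,8] S   <
  [0,2] PP   >
    [0,1] "dog" : PP/N
    [1,2] "sent" : N
  [2,8] S\PP   >
    [2,3] "gave" : (S\PP)/(PP\N)
    [3,8] PP\N   >
      [3,6] (PP\N)/NP   >
        [3,4] "that" : ((PP\N)/NP)/N
        [4,6] N   <
          [4,5] "this" : S
          [5,6] "under" : N\S
      [6,8] NP   >
        [6,7] "with" : NP/N
        [7,8] "heard" : N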